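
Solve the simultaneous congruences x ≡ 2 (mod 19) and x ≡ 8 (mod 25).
458

Using Chinese Remainder Theorem:
M = 19 × 25 = 475
M1 = 25, M2 = 19
y1 = 25^(-1) mod 19 = 16
y2 = 19^(-1) mod 25 = 4
x = (2×25×16 + 8×19×4) mod 475 = 458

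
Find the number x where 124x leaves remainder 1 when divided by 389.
160

gcd(124, 389) = 1, so the inverse exists.
Extended Euclidean algorithm on (389, 124):
389 = 3 × 124 + 17  ⟹  17 = (1)·389 + (-3)·124
124 = 7 × 17 + 5  ⟹  5 = (-7)·389 + (22)·124
17 = 3 × 5 + 2  ⟹  2 = (22)·389 + (-69)·124
5 = 2 × 2 + 1  ⟹  1 = (-51)·389 + (160)·124
So (160)·124 ≡ 1 (mod 389), i.e. 124^(-1) ≡ 160 (mod 389).
Check: 124 × 160 = 19840 ≡ 1 (mod 389)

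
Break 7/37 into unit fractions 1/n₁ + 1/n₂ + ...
1/6 + 1/45 + 1/3330

Greedy algorithm:
7/37: ceiling(37/7) = 6, use 1/6
5/222: ceiling(222/5) = 45, use 1/45
1/3330: ceiling(3330/1) = 3330, use 1/3330
Result: 7/37 = 1/6 + 1/45 + 1/3330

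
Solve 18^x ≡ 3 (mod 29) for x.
3

Baby-step giant-step with step n = ⌈√29⌉ = 6.
Baby steps 18^j mod 29 (j:value) for j=0..5: 0:1, 1:18, 2:5, 3:3, 4:25, 5:15.
h = 3 is already in the table at j=3, so x = 3.
Check: 18^3 ≡ 3 (mod 29).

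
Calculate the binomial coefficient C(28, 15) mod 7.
0

Using Lucas' theorem:
Write n=28 and k=15 in base 7:
n in base 7: [4, 0]
k in base 7: [2, 1]
C(28,15) mod 7 = ∏ C(n_i, k_i) mod 7
Digit binomials (mod 7): C(4,2) = 6; C(0,1) = 0 (k_i > n_i)
Product: 6 × 0 = 0 ≡ 0 (mod 7)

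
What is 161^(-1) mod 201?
5

gcd(161, 201) = 1, so the inverse exists.
Extended Euclidean algorithm on (201, 161):
201 = 1 × 161 + 40  ⟹  40 = (1)·201 + (-1)·161
161 = 4 × 40 + 1  ⟹  1 = (-4)·201 + (5)·161
So (5)·161 ≡ 1 (mod 201), i.e. 161^(-1) ≡ 5 (mod 201).
Check: 161 × 5 = 805 ≡ 1 (mod 201)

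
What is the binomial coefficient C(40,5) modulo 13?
0

Using Lucas' theorem:
Write n=40 and k=5 in base 13:
n in base 13: [3, 1]
k in base 13: [0, 5]
C(40,5) mod 13 = ∏ C(n_i, k_i) mod 13
Digit binomials (mod 13): C(3,0) = 1; C(1,5) = 0 (k_i > n_i)
Product: 1 × 0 = 0 ≡ 0 (mod 13)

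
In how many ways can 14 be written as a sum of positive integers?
135

p(n) counts ways to write n as a sum of positive integers (order ignored).
Euler's pentagonal recurrence: p(k) = p(k-1) + p(k-2) - p(k-5) - p(k-7) + p(k-12) + p(k-15) - ... (offsets j(3j∓1)/2, signs ++--, p(0)=1, p(<0)=0).
DP table for k = 0..13: p(0)=1, p(1)=1, p(2)=2, p(3)=3, p(4)=5, p(5)=7, p(6)=11, p(7)=15, p(8)=22, p(9)=30, p(10)=42, p(11)=56, p(12)=77, p(13)=101.
Final step: p(14) = p(13) + p(12) - p(9) - p(7) + p(2)
= 101 + 77 - 30 - 15 + 2
= 135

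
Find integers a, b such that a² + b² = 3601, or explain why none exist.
1² + 60² (a=1, b=60)

Factorization: 3601 = 13 × 277
By Fermat: n is sum of two squares iff every prime p ≡ 3 (mod 4) appears to even power.
All primes ≡ 3 (mod 4) appear to even power.
Search a = 0, 1, 2, … for 3601 - a² a perfect square: first hit at a = 1: 3601 - 1 = 3600 = 60².
3601 = 1² + 60² = 1 + 3600 ✓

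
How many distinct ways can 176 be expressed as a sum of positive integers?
476715857290

p(n) counts ways to write n as a sum of positive integers (order ignored).
Euler's pentagonal recurrence: p(k) = p(k-1) + p(k-2) - p(k-5) - p(k-7) + p(k-12) + p(k-15) - ... (offsets j(3j∓1)/2, signs ++--, p(0)=1, p(<0)=0).
DP table for k = 0..175: p(0)=1, p(1)=1, p(2)=2, p(3)=3, p(4)=5, p(5)=7, p(6)=11, p(7)=15, p(8)=22, p(9)=30, p(10)=42, p(11)=56, p(12)=77, p(13)=101, p(14)=135, p(15)=176, p(16)=231, p(17)=297, p(18)=385, p(19)=490, p(20)=627, p(21)=792, p(22)=1002, p(23)=1255, p(24)=1575, p(25)=1958, p(26)=2436, p(27)=3010, p(28)=3718, p(29)=4565, p(30)=5604, p(31)=6842, p(32)=8349, p(33)=10143, p(34)=12310, p(35)=14883, p(36)=17977, p(37)=21637, p(38)=26015, p(39)=31185, p(40)=37338, p(41)=44583, p(42)=53174, p(43)=63261, p(44)=75175, p(45)=89134, p(46)=105558, p(47)=124754, p(48)=147273, p(49)=173525, p(50)=204226, p(51)=239943, p(52)=281589, p(53)=329931, p(54)=386155, p(55)=451276, p(56)=526823, p(57)=614154, p(58)=715220, p(59)=831820, p(60)=966467, p(61)=1121505, p(62)=1300156, p(63)=1505499, p(64)=1741630, p(65)=2012558, p(66)=2323520, p(67)=2679689, p(68)=3087735, p(69)=3554345, p(70)=4087968, p(71)=4697205, p(72)=5392783, p(73)=6185689, p(74)=7089500, p(75)=8118264, p(76)=9289091, p(77)=10619863, p(78)=12132164, p(79)=13848650, p(80)=15796476, p(81)=18004327, p(82)=20506255, p(83)=23338469, p(84)=26543660, p(85)=30167357, p(86)=34262962, p(87)=38887673, p(88)=44108109, p(89)=49995925, p(90)=56634173, p(91)=64112359, p(92)=72533807, p(93)=82010177, p(94)=92669720, p(95)=104651419, p(96)=118114304, p(97)=133230930, p(98)=150198136, p(99)=169229875, p(100)=190569292, p(101)=214481126, p(102)=241265379, p(103)=271248950, p(104)=304801365, p(105)=342325709, p(106)=384276336, p(107)=431149389, p(108)=483502844, p(109)=541946240, p(110)=607163746, p(111)=679903203, p(112)=761002156, p(113)=851376628, p(114)=952050665, p(115)=1064144451, p(116)=1188908248, p(117)=1327710076, p(118)=1482074143, p(119)=1653668665, p(120)=1844349560, p(121)=2056148051, p(122)=2291320912, p(123)=2552338241, p(124)=2841940500, p(125)=3163127352, p(126)=3519222692, p(127)=3913864295, p(128)=4351078600, p(129)=4835271870, p(130)=5371315400, p(131)=5964539504, p(132)=6620830889, p(133)=7346629512, p(134)=8149040695, p(135)=9035836076, p(136)=10015581680, p(137)=11097645016, p(138)=12292341831, p(139)=13610949895, p(140)=15065878135, p(141)=16670689208, p(142)=18440293320, p(143)=20390982757, p(144)=22540654445, p(145)=24908858009, p(146)=27517052599, p(147)=30388671978, p(148)=33549419497, p(149)=37027355200, p(150)=40853235313, p(151)=45060624582, p(152)=49686288421, p(153)=54770336324, p(154)=60356673280, p(155)=66493182097, p(156)=73232243759, p(157)=80630964769, p(158)=88751778802, p(159)=97662728555, p(160)=107438159466, p(161)=118159068427, p(162)=129913904637, p(163)=142798995930, p(164)=156919475295, p(165)=172389800255, p(166)=189334822579, p(167)=207890420102, p(168)=228204732751, p(169)=250438925115, p(170)=274768617130, p(171)=301384802048, p(172)=330495499613, p(173)=362326859895, p(174)=397125074750, p(175)=435157697830.
Final step: p(176) = p(175) + p(174) - p(171) - p(169) + p(164) + p(161) - p(154) - p(150) + p(141) + p(136) - p(125) - p(119) + p(106) + p(99) - p(84) - p(76) + p(59) + p(50) - p(31) - p(21) + p(0)
= 435157697830 + 397125074750 - 301384802048 - 250438925115 + 156919475295 + 118159068427 - 60356673280 - 40853235313 + 16670689208 + 10015581680 - 3163127352 - 1653668665 + 384276336 + 169229875 - 26543660 - 9289091 + 831820 + 204226 - 6842 - 792 + 1
= 476715857290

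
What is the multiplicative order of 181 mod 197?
98

197 is prime, so ord(181) divides φ(197) = 196.
Divisors of 196: 1, 2, 4, 7, 14, 28, 49, 98, 196.
Repeated squaring: 181^1 ≡ 181, 181^2 ≡ 59, 181^4 ≡ 132, 181^8 ≡ 88, 181^16 ≡ 61, 181^32 ≡ 175, 181^64 ≡ 90, 181^128 ≡ 23 (mod 197).
Test 181^d mod 197 for each divisor d in increasing order:
181^1 ≡ 181
181^2 ≡ 59
181^4 ≡ 132
181^7 = 181^4·181^2·181^1 ≡ 93
181^14 = 181^8·181^4·181^2 ≡ 178
181^28 = 181^16·181^8·181^4 ≡ 164
181^49 = 181^32·181^16·181^1 ≡ 196
181^98 = 181^64·181^32·181^2 ≡ 1  ← first divisor giving 1
The order is 98.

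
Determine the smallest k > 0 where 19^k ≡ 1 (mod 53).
52

53 is prime, so ord(19) divides φ(53) = 52.
Divisors of 52: 1, 2, 4, 13, 26, 52.
Repeated squaring: 19^1 ≡ 19, 19^2 ≡ 43, 19^4 ≡ 47, 19^8 ≡ 36, 19^16 ≡ 24, 19^32 ≡ 46 (mod 53).
Test 19^d mod 53 for each divisor d in increasing order:
19^1 ≡ 19
19^2 ≡ 43
19^4 ≡ 47
19^13 = 19^8·19^4·19^1 ≡ 30
19^26 = 19^16·19^8·19^2 ≡ 52
19^52 = 19^32·19^16·19^4 ≡ 1  ← first divisor giving 1
The order is 52.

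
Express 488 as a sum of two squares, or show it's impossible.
2² + 22² (a=2, b=22)

Factorization: 488 = 2^3 × 61
By Fermat: n is sum of two squares iff every prime p ≡ 3 (mod 4) appears to even power.
All primes ≡ 3 (mod 4) appear to even power.
Search a = 0, 1, 2, … for 488 - a² a perfect square: first hit at a = 2: 488 - 4 = 484 = 22².
488 = 2² + 22² = 4 + 484 ✓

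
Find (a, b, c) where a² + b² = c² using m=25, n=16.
(369, 800, 881)

Euclid's formula: a = m² - n², b = 2mn, c = m² + n²
m = 25, n = 16
a = 25² - 16² = 625 - 256 = 369
b = 2 × 25 × 16 = 800
c = 25² + 16² = 625 + 256 = 881
Verification: 369² + 800² = 136161 + 640000 = 776161 = 881² ✓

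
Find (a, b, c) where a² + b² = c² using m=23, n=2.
(525, 92, 533)

Euclid's formula: a = m² - n², b = 2mn, c = m² + n²
m = 23, n = 2
a = 23² - 2² = 529 - 4 = 525
b = 2 × 23 × 2 = 92
c = 23² + 2² = 529 + 4 = 533
Verification: 525² + 92² = 275625 + 8464 = 284089 = 533² ✓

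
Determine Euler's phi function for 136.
64

136 = 2^3 × 17
φ(n) = n × ∏(1 - 1/p) for each prime p dividing n
φ(136) = 136 × (1 - 1/2) × (1 - 1/17) = 64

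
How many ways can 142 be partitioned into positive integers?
18440293320

p(n) counts ways to write n as a sum of positive integers (order ignored).
Euler's pentagonal recurrence: p(k) = p(k-1) + p(k-2) - p(k-5) - p(k-7) + p(k-12) + p(k-15) - ... (offsets j(3j∓1)/2, signs ++--, p(0)=1, p(<0)=0).
DP table for k = 0..141: p(0)=1, p(1)=1, p(2)=2, p(3)=3, p(4)=5, p(5)=7, p(6)=11, p(7)=15, p(8)=22, p(9)=30, p(10)=42, p(11)=56, p(12)=77, p(13)=101, p(14)=135, p(15)=176, p(16)=231, p(17)=297, p(18)=385, p(19)=490, p(20)=627, p(21)=792, p(22)=1002, p(23)=1255, p(24)=1575, p(25)=1958, p(26)=2436, p(27)=3010, p(28)=3718, p(29)=4565, p(30)=5604, p(31)=6842, p(32)=8349, p(33)=10143, p(34)=12310, p(35)=14883, p(36)=17977, p(37)=21637, p(38)=26015, p(39)=31185, p(40)=37338, p(41)=44583, p(42)=53174, p(43)=63261, p(44)=75175, p(45)=89134, p(46)=105558, p(47)=124754, p(48)=147273, p(49)=173525, p(50)=204226, p(51)=239943, p(52)=281589, p(53)=329931, p(54)=386155, p(55)=451276, p(56)=526823, p(57)=614154, p(58)=715220, p(59)=831820, p(60)=966467, p(61)=1121505, p(62)=1300156, p(63)=1505499, p(64)=1741630, p(65)=2012558, p(66)=2323520, p(67)=2679689, p(68)=3087735, p(69)=3554345, p(70)=4087968, p(71)=4697205, p(72)=5392783, p(73)=6185689, p(74)=7089500, p(75)=8118264, p(76)=9289091, p(77)=10619863, p(78)=12132164, p(79)=13848650, p(80)=15796476, p(81)=18004327, p(82)=20506255, p(83)=23338469, p(84)=26543660, p(85)=30167357, p(86)=34262962, p(87)=38887673, p(88)=44108109, p(89)=49995925, p(90)=56634173, p(91)=64112359, p(92)=72533807, p(93)=82010177, p(94)=92669720, p(95)=104651419, p(96)=118114304, p(97)=133230930, p(98)=150198136, p(99)=169229875, p(100)=190569292, p(101)=214481126, p(102)=241265379, p(103)=271248950, p(104)=304801365, p(105)=342325709, p(106)=384276336, p(107)=431149389, p(108)=483502844, p(109)=541946240, p(110)=607163746, p(111)=679903203, p(112)=761002156, p(113)=851376628, p(114)=952050665, p(115)=1064144451, p(116)=1188908248, p(117)=1327710076, p(118)=1482074143, p(119)=1653668665, p(120)=1844349560, p(121)=2056148051, p(122)=2291320912, p(123)=2552338241, p(124)=2841940500, p(125)=3163127352, p(126)=3519222692, p(127)=3913864295, p(128)=4351078600, p(129)=4835271870, p(130)=5371315400, p(131)=5964539504, p(132)=6620830889, p(133)=7346629512, p(134)=8149040695, p(135)=9035836076, p(136)=10015581680, p(137)=11097645016, p(138)=12292341831, p(139)=13610949895, p(140)=15065878135, p(141)=16670689208.
Final step: p(142) = p(141) + p(140) - p(137) - p(135) + p(130) + p(127) - p(120) - p(116) + p(107) + p(102) - p(91) - p(85) + p(72) + p(65) - p(50) - p(42) + p(25) + p(16)
= 16670689208 + 15065878135 - 11097645016 - 9035836076 + 5371315400 + 3913864295 - 1844349560 - 1188908248 + 431149389 + 241265379 - 64112359 - 30167357 + 5392783 + 2012558 - 204226 - 53174 + 1958 + 231
= 18440293320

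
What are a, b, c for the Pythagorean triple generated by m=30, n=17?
(611, 1020, 1189)

Euclid's formula: a = m² - n², b = 2mn, c = m² + n²
m = 30, n = 17
a = 30² - 17² = 900 - 289 = 611
b = 2 × 30 × 17 = 1020
c = 30² + 17² = 900 + 289 = 1189
Verification: 611² + 1020² = 373321 + 1040400 = 1413721 = 1189² ✓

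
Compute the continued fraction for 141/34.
[4; 6, 1, 4]

Euclidean algorithm steps:
141 = 4 × 34 + 5
34 = 6 × 5 + 4
5 = 1 × 4 + 1
4 = 4 × 1 + 0
Continued fraction: [4; 6, 1, 4]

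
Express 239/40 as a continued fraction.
[5; 1, 39]

Euclidean algorithm steps:
239 = 5 × 40 + 39
40 = 1 × 39 + 1
39 = 39 × 1 + 0
Continued fraction: [5; 1, 39]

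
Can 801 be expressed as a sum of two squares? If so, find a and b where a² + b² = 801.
15² + 24² (a=15, b=24)

Factorization: 801 = 3^2 × 89
By Fermat: n is sum of two squares iff every prime p ≡ 3 (mod 4) appears to even power.
All primes ≡ 3 (mod 4) appear to even power.
Search a = 0, 1, 2, … for 801 - a² a perfect square: first hit at a = 15: 801 - 225 = 576 = 24².
801 = 15² + 24² = 225 + 576 ✓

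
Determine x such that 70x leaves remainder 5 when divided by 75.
x ≡ 14 (mod 15)

gcd(70, 75) = 5, which divides 5, so solutions exist.
Divide through by 5: 14x ≡ 1 (mod 15).
Find 14^(-1) mod 15 by the extended Euclidean algorithm:
15 = 1 × 14 + 1  ⟹  1 = (1)·15 + (-1)·14
So (-1)·14 ≡ 1 (mod 15), i.e. 14^(-1) ≡ -1 ≡ 14 (mod 15).
x ≡ 14 × 1 = 14 ≡ 14 (mod 15).
Check: 70 × 14 = 980 ≡ 5 (mod 75).
x ≡ 14 (mod 15), giving 5 solutions mod 75.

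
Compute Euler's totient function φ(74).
36

74 = 2 × 37
φ(n) = n × ∏(1 - 1/p) for each prime p dividing n
φ(74) = 74 × (1 - 1/2) × (1 - 1/37) = 36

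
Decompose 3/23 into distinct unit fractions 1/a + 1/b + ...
1/8 + 1/184

Greedy algorithm:
3/23: ceiling(23/3) = 8, use 1/8
1/184: ceiling(184/1) = 184, use 1/184
Result: 3/23 = 1/8 + 1/184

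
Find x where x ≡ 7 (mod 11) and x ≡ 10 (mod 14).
150

Using Chinese Remainder Theorem:
M = 11 × 14 = 154
M1 = 14, M2 = 11
y1 = 14^(-1) mod 11 = 4
y2 = 11^(-1) mod 14 = 9
x = (7×14×4 + 10×11×9) mod 154 = 150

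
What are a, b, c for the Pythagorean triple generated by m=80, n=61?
(2679, 9760, 10121)

Euclid's formula: a = m² - n², b = 2mn, c = m² + n²
m = 80, n = 61
a = 80² - 61² = 6400 - 3721 = 2679
b = 2 × 80 × 61 = 9760
c = 80² + 61² = 6400 + 3721 = 10121
Verification: 2679² + 9760² = 7177041 + 95257600 = 102434641 = 10121² ✓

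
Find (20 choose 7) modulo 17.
0

Using Lucas' theorem:
Write n=20 and k=7 in base 17:
n in base 17: [1, 3]
k in base 17: [0, 7]
C(20,7) mod 17 = ∏ C(n_i, k_i) mod 17
Digit binomials (mod 17): C(1,0) = 1; C(3,7) = 0 (k_i > n_i)
Product: 1 × 0 = 0 ≡ 0 (mod 17)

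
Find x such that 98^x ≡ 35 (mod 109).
4

Baby-step giant-step with step n = ⌈√109⌉ = 11.
Baby steps 98^j mod 109 (j:value) for j=0..10: 0:1, 1:98, 2:12, 3:86, 4:35, 5:51, 6:93, 7:67, 8:26, 9:41, 10:94.
h = 35 is already in the table at j=4, so x = 4.
Check: 98^4 ≡ 35 (mod 109).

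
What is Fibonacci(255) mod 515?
235

Matrix identity: Q^n = [[F_(n+1), F_n], [F_n, F_(n-1)]] with Q = [[1,1],[1,0]].
n = 255 = 11111111₂. Square-and-multiply, entries mod 515:
Q^1 = [[1,1],[1,0]]
Q^3 = (Q^1)²·Q = [[3,2],[2,1]]
Q^7 = (Q^3)²·Q = [[21,13],[13,8]]
Q^15 = (Q^7)²·Q = [[472,95],[95,377]]
Q^31 = (Q^15)²·Q = [[374,59],[59,315]]
Q^63 = (Q^31)²·Q = [[153,187],[187,481]]
Q^127 = (Q^63)²·Q = [[291,183],[183,108]]
Q^255 = (Q^127)²·Q = [[122,235],[235,402]]
F_255 mod 515 = Q^255[0][1] = 235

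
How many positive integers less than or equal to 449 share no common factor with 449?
448

449 = 449
φ(n) = n × ∏(1 - 1/p) for each prime p dividing n
φ(449) = 449 × (1 - 1/449) = 448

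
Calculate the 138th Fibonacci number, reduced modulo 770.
384

Matrix identity: Q^n = [[F_(n+1), F_n], [F_n, F_(n-1)]] with Q = [[1,1],[1,0]].
n = 138 = 10001010₂. Square-and-multiply, entries mod 770:
Q^1 = [[1,1],[1,0]]
Q^2 = (Q^1)² = [[2,1],[1,1]]
Q^4 = (Q^2)² = [[5,3],[3,2]]
Q^8 = (Q^4)² = [[34,21],[21,13]]
Q^17 = (Q^8)²·Q = [[274,57],[57,217]]
Q^34 = (Q^17)² = [[555,267],[267,288]]
Q^69 = (Q^34)²·Q = [[715,474],[474,241]]
Q^138 = (Q^69)² = [[551,384],[384,167]]
F_138 mod 770 = Q^138[0][1] = 384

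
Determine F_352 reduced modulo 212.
23

Matrix identity: Q^n = [[F_(n+1), F_n], [F_n, F_(n-1)]] with Q = [[1,1],[1,0]].
n = 352 = 101100000₂. Square-and-multiply, entries mod 212:
Q^1 = [[1,1],[1,0]]
Q^2 = (Q^1)² = [[2,1],[1,1]]
Q^5 = (Q^2)²·Q = [[8,5],[5,3]]
Q^11 = (Q^5)²·Q = [[144,89],[89,55]]
Q^22 = (Q^11)² = [[37,115],[115,134]]
Q^44 = (Q^22)² = [[178,161],[161,17]]
Q^88 = (Q^44)² = [[153,19],[19,134]]
Q^176 = (Q^88)² = [[26,153],[153,85]]
Q^352 = (Q^176)² = [[129,23],[23,106]]
F_352 mod 212 = Q^352[0][1] = 23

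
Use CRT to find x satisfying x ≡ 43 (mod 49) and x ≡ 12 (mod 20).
92

Using Chinese Remainder Theorem:
M = 49 × 20 = 980
M1 = 20, M2 = 49
y1 = 20^(-1) mod 49 = 27
y2 = 49^(-1) mod 20 = 9
x = (43×20×27 + 12×49×9) mod 980 = 92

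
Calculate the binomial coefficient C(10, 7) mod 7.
1

Using Lucas' theorem:
Write n=10 and k=7 in base 7:
n in base 7: [1, 3]
k in base 7: [1, 0]
C(10,7) mod 7 = ∏ C(n_i, k_i) mod 7
Digit binomials (mod 7): C(1,1) = 1; C(3,0) = 1
Product: 1 × 1 = 1 ≡ 1 (mod 7)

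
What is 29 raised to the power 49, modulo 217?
15

Repeated squaring. Binary of 49 = 110001.
29^1 ≡ 29 (mod 217); 29^2 ≡ 190 (mod 217); 29^4 ≡ 78 (mod 217); 29^8 ≡ 8 (mod 217); 29^16 ≡ 64 (mod 217); 29^32 ≡ 190 (mod 217)
29^49 = 29^1 × 29^16 × 29^32 ≡ 15 (mod 217)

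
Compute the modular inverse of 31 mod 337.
87

gcd(31, 337) = 1, so the inverse exists.
Extended Euclidean algorithm on (337, 31):
337 = 10 × 31 + 27  ⟹  27 = (1)·337 + (-10)·31
31 = 1 × 27 + 4  ⟹  4 = (-1)·337 + (11)·31
27 = 6 × 4 + 3  ⟹  3 = (7)·337 + (-76)·31
4 = 1 × 3 + 1  ⟹  1 = (-8)·337 + (87)·31
So (87)·31 ≡ 1 (mod 337), i.e. 31^(-1) ≡ 87 (mod 337).
Check: 31 × 87 = 2697 ≡ 1 (mod 337)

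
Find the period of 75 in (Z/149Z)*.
148

149 is prime, so ord(75) divides φ(149) = 148.
Divisors of 148: 1, 2, 4, 37, 74, 148.
Repeated squaring: 75^1 ≡ 75, 75^2 ≡ 112, 75^4 ≡ 28, 75^8 ≡ 39, 75^16 ≡ 31, 75^32 ≡ 67, 75^64 ≡ 19, 75^128 ≡ 63 (mod 149).
Test 75^d mod 149 for each divisor d in increasing order:
75^1 ≡ 75
75^2 ≡ 112
75^4 ≡ 28
75^37 = 75^32·75^4·75^1 ≡ 44
75^74 = 75^64·75^8·75^2 ≡ 148
75^148 = 75^128·75^16·75^4 ≡ 1  ← first divisor giving 1
The order is 148.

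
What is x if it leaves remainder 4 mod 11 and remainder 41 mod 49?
433

Using Chinese Remainder Theorem:
M = 11 × 49 = 539
M1 = 49, M2 = 11
y1 = 49^(-1) mod 11 = 9
y2 = 11^(-1) mod 49 = 9
x = (4×49×9 + 41×11×9) mod 539 = 433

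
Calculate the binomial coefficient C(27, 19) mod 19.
1

Using Lucas' theorem:
Write n=27 and k=19 in base 19:
n in base 19: [1, 8]
k in base 19: [1, 0]
C(27,19) mod 19 = ∏ C(n_i, k_i) mod 19
Digit binomials (mod 19): C(1,1) = 1; C(8,0) = 1
Product: 1 × 1 = 1 ≡ 1 (mod 19)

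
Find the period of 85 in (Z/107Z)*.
53

107 is prime, so ord(85) divides φ(107) = 106.
Divisors of 106: 1, 2, 53, 106.
Repeated squaring: 85^1 ≡ 85, 85^2 ≡ 56, 85^4 ≡ 33, 85^8 ≡ 19, 85^16 ≡ 40, 85^32 ≡ 102, 85^64 ≡ 25 (mod 107).
Test 85^d mod 107 for each divisor d in increasing order:
85^1 ≡ 85
85^2 ≡ 56
85^53 = 85^32·85^16·85^4·85^1 ≡ 1  ← first divisor giving 1
The order is 53.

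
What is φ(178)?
88

178 = 2 × 89
φ(n) = n × ∏(1 - 1/p) for each prime p dividing n
φ(178) = 178 × (1 - 1/2) × (1 - 1/89) = 88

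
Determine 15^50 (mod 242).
23

Repeated squaring. Binary of 50 = 110010.
15^1 ≡ 15 (mod 242); 15^2 ≡ 225 (mod 242); 15^4 ≡ 47 (mod 242); 15^8 ≡ 31 (mod 242); 15^16 ≡ 235 (mod 242); 15^32 ≡ 49 (mod 242)
15^50 = 15^2 × 15^16 × 15^32 ≡ 23 (mod 242)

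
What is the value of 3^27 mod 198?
9

Repeated squaring. Binary of 27 = 11011.
3^1 ≡ 3 (mod 198); 3^2 ≡ 9 (mod 198); 3^4 ≡ 81 (mod 198); 3^8 ≡ 27 (mod 198); 3^16 ≡ 135 (mod 198)
3^27 = 3^1 × 3^2 × 3^8 × 3^16 ≡ 9 (mod 198)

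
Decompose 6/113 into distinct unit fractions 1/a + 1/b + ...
1/19 + 1/2147

Greedy algorithm:
6/113: ceiling(113/6) = 19, use 1/19
1/2147: ceiling(2147/1) = 2147, use 1/2147
Result: 6/113 = 1/19 + 1/2147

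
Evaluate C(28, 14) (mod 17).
0

Using Lucas' theorem:
Write n=28 and k=14 in base 17:
n in base 17: [1, 11]
k in base 17: [0, 14]
C(28,14) mod 17 = ∏ C(n_i, k_i) mod 17
Digit binomials (mod 17): C(1,0) = 1; C(11,14) = 0 (k_i > n_i)
Product: 1 × 0 = 0 ≡ 0 (mod 17)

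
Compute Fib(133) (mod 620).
233

Matrix identity: Q^n = [[F_(n+1), F_n], [F_n, F_(n-1)]] with Q = [[1,1],[1,0]].
n = 133 = 10000101₂. Square-and-multiply, entries mod 620:
Q^1 = [[1,1],[1,0]]
Q^2 = (Q^1)² = [[2,1],[1,1]]
Q^4 = (Q^2)² = [[5,3],[3,2]]
Q^8 = (Q^4)² = [[34,21],[21,13]]
Q^16 = (Q^8)² = [[357,367],[367,610]]
Q^33 = (Q^16)²·Q = [[127,498],[498,249]]
Q^66 = (Q^33)² = [[13,8],[8,5]]
Q^133 = (Q^66)²·Q = [[377,233],[233,144]]
F_133 mod 620 = Q^133[0][1] = 233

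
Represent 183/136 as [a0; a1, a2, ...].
[1; 2, 1, 8, 2, 2]

Euclidean algorithm steps:
183 = 1 × 136 + 47
136 = 2 × 47 + 42
47 = 1 × 42 + 5
42 = 8 × 5 + 2
5 = 2 × 2 + 1
2 = 2 × 1 + 0
Continued fraction: [1; 2, 1, 8, 2, 2]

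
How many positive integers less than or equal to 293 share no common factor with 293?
292

293 = 293
φ(n) = n × ∏(1 - 1/p) for each prime p dividing n
φ(293) = 293 × (1 - 1/293) = 292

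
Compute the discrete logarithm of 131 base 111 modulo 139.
12

Baby-step giant-step with step n = ⌈√139⌉ = 12.
Baby steps 111^j mod 139 (j:value) for j=0..11: 0:1, 1:111, 2:89, 3:10, 4:137, 5:56, 6:100, 7:119, 8:4, 9:27, 10:78, 11:40.
Giant-step multiplier: 111^(-12) ≡ 111^(138-12) = 111^126 ≡ 52 (mod 139).
Giant steps γ_i = 131·52^i mod 139: γ_0=131, γ_1=1 (in table at j=0).
x = i·n + j = 1·12 + 0 = 12.
Check: 111^12 ≡ 131 (mod 139).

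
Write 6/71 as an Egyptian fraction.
1/12 + 1/852

Greedy algorithm:
6/71: ceiling(71/6) = 12, use 1/12
1/852: ceiling(852/1) = 852, use 1/852
Result: 6/71 = 1/12 + 1/852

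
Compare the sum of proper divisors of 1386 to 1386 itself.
abundant

Proper divisors of 1386: sum = 1 + 2 + 3 + 6 + 7 + 9 + 11 + 14 + ... + 198 + 231 + 462 + 693 (23 divisors) = 2358
Since 2358 > 1386, 1386 is abundant.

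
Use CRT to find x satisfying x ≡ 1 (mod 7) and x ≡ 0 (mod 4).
8

Using Chinese Remainder Theorem:
M = 7 × 4 = 28
M1 = 4, M2 = 7
y1 = 4^(-1) mod 7 = 2
y2 = 7^(-1) mod 4 = 3
x = (1×4×2 + 0×7×3) mod 28 = 8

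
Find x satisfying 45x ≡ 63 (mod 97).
x ≡ 79 (mod 97)

gcd(45, 97) = 1, which divides 63, so solutions exist.
Find 45^(-1) mod 97 by the extended Euclidean algorithm:
97 = 2 × 45 + 7  ⟹  7 = (1)·97 + (-2)·45
45 = 6 × 7 + 3  ⟹  3 = (-6)·97 + (13)·45
7 = 2 × 3 + 1  ⟹  1 = (13)·97 + (-28)·45
So (-28)·45 ≡ 1 (mod 97), i.e. 45^(-1) ≡ -28 ≡ 69 (mod 97).
x ≡ 69 × 63 = 4347 ≡ 79 (mod 97).
Check: 45 × 79 = 3555 ≡ 63 (mod 97).
Unique solution: x ≡ 79 (mod 97)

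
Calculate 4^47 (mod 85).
64

Repeated squaring. Binary of 47 = 101111.
4^1 ≡ 4 (mod 85); 4^2 ≡ 16 (mod 85); 4^4 ≡ 1 (mod 85); 4^8 ≡ 1 (mod 85); 4^16 ≡ 1 (mod 85); 4^32 ≡ 1 (mod 85)
4^47 = 4^1 × 4^2 × 4^4 × 4^8 × 4^32 ≡ 64 (mod 85)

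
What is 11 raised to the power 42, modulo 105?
1

Repeated squaring. Binary of 42 = 101010.
11^1 ≡ 11 (mod 105); 11^2 ≡ 16 (mod 105); 11^4 ≡ 46 (mod 105); 11^8 ≡ 16 (mod 105); 11^16 ≡ 46 (mod 105); 11^32 ≡ 16 (mod 105)
11^42 = 11^2 × 11^8 × 11^32 ≡ 1 (mod 105)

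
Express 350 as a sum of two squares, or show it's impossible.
Not possible

Factorization: 350 = 2 × 5^2 × 7
By Fermat: n is sum of two squares iff every prime p ≡ 3 (mod 4) appears to even power.
Prime(s) ≡ 3 (mod 4) with odd exponent: [(7, 1)]
Therefore 350 cannot be expressed as a² + b².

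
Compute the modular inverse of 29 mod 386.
213

gcd(29, 386) = 1, so the inverse exists.
Extended Euclidean algorithm on (386, 29):
386 = 13 × 29 + 9  ⟹  9 = (1)·386 + (-13)·29
29 = 3 × 9 + 2  ⟹  2 = (-3)·386 + (40)·29
9 = 4 × 2 + 1  ⟹  1 = (13)·386 + (-173)·29
So (-173)·29 ≡ 1 (mod 386), i.e. 29^(-1) ≡ -173 ≡ 213 (mod 386).
Check: 29 × 213 = 6177 ≡ 1 (mod 386)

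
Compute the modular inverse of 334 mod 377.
263

gcd(334, 377) = 1, so the inverse exists.
Extended Euclidean algorithm on (377, 334):
377 = 1 × 334 + 43  ⟹  43 = (1)·377 + (-1)·334
334 = 7 × 43 + 33  ⟹  33 = (-7)·377 + (8)·334
43 = 1 × 33 + 10  ⟹  10 = (8)·377 + (-9)·334
33 = 3 × 10 + 3  ⟹  3 = (-31)·377 + (35)·334
10 = 3 × 3 + 1  ⟹  1 = (101)·377 + (-114)·334
So (-114)·334 ≡ 1 (mod 377), i.e. 334^(-1) ≡ -114 ≡ 263 (mod 377).
Check: 334 × 263 = 87842 ≡ 1 (mod 377)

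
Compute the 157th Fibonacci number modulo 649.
299

Matrix identity: Q^n = [[F_(n+1), F_n], [F_n, F_(n-1)]] with Q = [[1,1],[1,0]].
n = 157 = 10011101₂. Square-and-multiply, entries mod 649:
Q^1 = [[1,1],[1,0]]
Q^2 = (Q^1)² = [[2,1],[1,1]]
Q^4 = (Q^2)² = [[5,3],[3,2]]
Q^9 = (Q^4)²·Q = [[55,34],[34,21]]
Q^19 = (Q^9)²·Q = [[275,287],[287,637]]
Q^39 = (Q^19)²·Q = [[484,287],[287,197]]
Q^78 = (Q^39)² = [[562,98],[98,464]]
Q^157 = (Q^78)²·Q = [[252,299],[299,602]]
F_157 mod 649 = Q^157[0][1] = 299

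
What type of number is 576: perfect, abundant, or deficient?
abundant

Proper divisors of 576: sum = 1 + 2 + 3 + 4 + 6 + 8 + 9 + 12 + ... + 96 + 144 + 192 + 288 (20 divisors) = 1075
Since 1075 > 576, 576 is abundant.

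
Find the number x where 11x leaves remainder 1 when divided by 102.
65

gcd(11, 102) = 1, so the inverse exists.
Extended Euclidean algorithm on (102, 11):
102 = 9 × 11 + 3  ⟹  3 = (1)·102 + (-9)·11
11 = 3 × 3 + 2  ⟹  2 = (-3)·102 + (28)·11
3 = 1 × 2 + 1  ⟹  1 = (4)·102 + (-37)·11
So (-37)·11 ≡ 1 (mod 102), i.e. 11^(-1) ≡ -37 ≡ 65 (mod 102).
Check: 11 × 65 = 715 ≡ 1 (mod 102)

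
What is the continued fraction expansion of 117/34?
[3; 2, 3, 1, 3]

Euclidean algorithm steps:
117 = 3 × 34 + 15
34 = 2 × 15 + 4
15 = 3 × 4 + 3
4 = 1 × 3 + 1
3 = 3 × 1 + 0
Continued fraction: [3; 2, 3, 1, 3]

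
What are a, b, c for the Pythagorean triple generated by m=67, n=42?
(2725, 5628, 6253)

Euclid's formula: a = m² - n², b = 2mn, c = m² + n²
m = 67, n = 42
a = 67² - 42² = 4489 - 1764 = 2725
b = 2 × 67 × 42 = 5628
c = 67² + 42² = 4489 + 1764 = 6253
Verification: 2725² + 5628² = 7425625 + 31674384 = 39100009 = 6253² ✓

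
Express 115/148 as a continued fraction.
[0; 1, 3, 2, 16]

Euclidean algorithm steps:
115 = 0 × 148 + 115
148 = 1 × 115 + 33
115 = 3 × 33 + 16
33 = 2 × 16 + 1
16 = 16 × 1 + 0
Continued fraction: [0; 1, 3, 2, 16]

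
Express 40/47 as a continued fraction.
[0; 1, 5, 1, 2, 2]

Euclidean algorithm steps:
40 = 0 × 47 + 40
47 = 1 × 40 + 7
40 = 5 × 7 + 5
7 = 1 × 5 + 2
5 = 2 × 2 + 1
2 = 2 × 1 + 0
Continued fraction: [0; 1, 5, 1, 2, 2]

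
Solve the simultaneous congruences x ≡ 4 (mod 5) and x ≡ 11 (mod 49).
109

Using Chinese Remainder Theorem:
M = 5 × 49 = 245
M1 = 49, M2 = 5
y1 = 49^(-1) mod 5 = 4
y2 = 5^(-1) mod 49 = 10
x = (4×49×4 + 11×5×10) mod 245 = 109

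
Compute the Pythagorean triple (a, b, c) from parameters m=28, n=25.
(159, 1400, 1409)

Euclid's formula: a = m² - n², b = 2mn, c = m² + n²
m = 28, n = 25
a = 28² - 25² = 784 - 625 = 159
b = 2 × 28 × 25 = 1400
c = 28² + 25² = 784 + 625 = 1409
Verification: 159² + 1400² = 25281 + 1960000 = 1985281 = 1409² ✓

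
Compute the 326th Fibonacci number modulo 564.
149

Matrix identity: Q^n = [[F_(n+1), F_n], [F_n, F_(n-1)]] with Q = [[1,1],[1,0]].
n = 326 = 101000110₂. Square-and-multiply, entries mod 564:
Q^1 = [[1,1],[1,0]]
Q^2 = (Q^1)² = [[2,1],[1,1]]
Q^5 = (Q^2)²·Q = [[8,5],[5,3]]
Q^10 = (Q^5)² = [[89,55],[55,34]]
Q^20 = (Q^10)² = [[230,561],[561,233]]
Q^40 = (Q^20)² = [[457,303],[303,154]]
Q^81 = (Q^40)²·Q = [[187,46],[46,141]]
Q^163 = (Q^81)²·Q = [[285,425],[425,424]]
Q^326 = (Q^163)² = [[154,149],[149,5]]
F_326 mod 564 = Q^326[0][1] = 149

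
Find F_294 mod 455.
442

Matrix identity: Q^n = [[F_(n+1), F_n], [F_n, F_(n-1)]] with Q = [[1,1],[1,0]].
n = 294 = 100100110₂. Square-and-multiply, entries mod 455:
Q^1 = [[1,1],[1,0]]
Q^2 = (Q^1)² = [[2,1],[1,1]]
Q^4 = (Q^2)² = [[5,3],[3,2]]
Q^9 = (Q^4)²·Q = [[55,34],[34,21]]
Q^18 = (Q^9)² = [[86,309],[309,232]]
Q^36 = (Q^18)² = [[47,437],[437,65]]
Q^73 = (Q^36)²·Q = [[62,258],[258,259]]
Q^147 = (Q^73)²·Q = [[346,338],[338,8]]
Q^294 = (Q^147)² = [[90,442],[442,103]]
F_294 mod 455 = Q^294[0][1] = 442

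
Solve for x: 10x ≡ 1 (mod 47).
33

gcd(10, 47) = 1, so the inverse exists.
Extended Euclidean algorithm on (47, 10):
47 = 4 × 10 + 7  ⟹  7 = (1)·47 + (-4)·10
10 = 1 × 7 + 3  ⟹  3 = (-1)·47 + (5)·10
7 = 2 × 3 + 1  ⟹  1 = (3)·47 + (-14)·10
So (-14)·10 ≡ 1 (mod 47), i.e. 10^(-1) ≡ -14 ≡ 33 (mod 47).
Check: 10 × 33 = 330 ≡ 1 (mod 47)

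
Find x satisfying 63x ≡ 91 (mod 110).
x ≡ 87 (mod 110)

gcd(63, 110) = 1, which divides 91, so solutions exist.
Find 63^(-1) mod 110 by the extended Euclidean algorithm:
110 = 1 × 63 + 47  ⟹  47 = (1)·110 + (-1)·63
63 = 1 × 47 + 16  ⟹  16 = (-1)·110 + (2)·63
47 = 2 × 16 + 15  ⟹  15 = (3)·110 + (-5)·63
16 = 1 × 15 + 1  ⟹  1 = (-4)·110 + (7)·63
So (7)·63 ≡ 1 (mod 110), i.e. 63^(-1) ≡ 7 (mod 110).
x ≡ 7 × 91 = 637 ≡ 87 (mod 110).
Check: 63 × 87 = 5481 ≡ 91 (mod 110).
Unique solution: x ≡ 87 (mod 110)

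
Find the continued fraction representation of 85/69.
[1; 4, 3, 5]

Euclidean algorithm steps:
85 = 1 × 69 + 16
69 = 4 × 16 + 5
16 = 3 × 5 + 1
5 = 5 × 1 + 0
Continued fraction: [1; 4, 3, 5]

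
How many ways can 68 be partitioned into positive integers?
3087735

p(n) counts ways to write n as a sum of positive integers (order ignored).
Euler's pentagonal recurrence: p(k) = p(k-1) + p(k-2) - p(k-5) - p(k-7) + p(k-12) + p(k-15) - ... (offsets j(3j∓1)/2, signs ++--, p(0)=1, p(<0)=0).
DP table for k = 0..67: p(0)=1, p(1)=1, p(2)=2, p(3)=3, p(4)=5, p(5)=7, p(6)=11, p(7)=15, p(8)=22, p(9)=30, p(10)=42, p(11)=56, p(12)=77, p(13)=101, p(14)=135, p(15)=176, p(16)=231, p(17)=297, p(18)=385, p(19)=490, p(20)=627, p(21)=792, p(22)=1002, p(23)=1255, p(24)=1575, p(25)=1958, p(26)=2436, p(27)=3010, p(28)=3718, p(29)=4565, p(30)=5604, p(31)=6842, p(32)=8349, p(33)=10143, p(34)=12310, p(35)=14883, p(36)=17977, p(37)=21637, p(38)=26015, p(39)=31185, p(40)=37338, p(41)=44583, p(42)=53174, p(43)=63261, p(44)=75175, p(45)=89134, p(46)=105558, p(47)=124754, p(48)=147273, p(49)=173525, p(50)=204226, p(51)=239943, p(52)=281589, p(53)=329931, p(54)=386155, p(55)=451276, p(56)=526823, p(57)=614154, p(58)=715220, p(59)=831820, p(60)=966467, p(61)=1121505, p(62)=1300156, p(63)=1505499, p(64)=1741630, p(65)=2012558, p(66)=2323520, p(67)=2679689.
Final step: p(68) = p(67) + p(66) - p(63) - p(61) + p(56) + p(53) - p(46) - p(42) + p(33) + p(28) - p(17) - p(11)
= 2679689 + 2323520 - 1505499 - 1121505 + 526823 + 329931 - 105558 - 53174 + 10143 + 3718 - 297 - 56
= 3087735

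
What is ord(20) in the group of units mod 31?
15

31 is prime, so ord(20) divides φ(31) = 30.
Divisors of 30: 1, 2, 3, 5, 6, 10, 15, 30.
Repeated squaring: 20^1 ≡ 20, 20^2 ≡ 28, 20^4 ≡ 9, 20^8 ≡ 19, 20^16 ≡ 20 (mod 31).
Test 20^d mod 31 for each divisor d in increasing order:
20^1 ≡ 20
20^2 ≡ 28
20^3 = 20^2·20^1 ≡ 2
20^5 = 20^4·20^1 ≡ 25
20^6 = 20^4·20^2 ≡ 4
20^10 = 20^8·20^2 ≡ 5
20^15 = 20^8·20^4·20^2·20^1 ≡ 1  ← first divisor giving 1
The order is 15.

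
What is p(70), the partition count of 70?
4087968

p(n) counts ways to write n as a sum of positive integers (order ignored).
Euler's pentagonal recurrence: p(k) = p(k-1) + p(k-2) - p(k-5) - p(k-7) + p(k-12) + p(k-15) - ... (offsets j(3j∓1)/2, signs ++--, p(0)=1, p(<0)=0).
DP table for k = 0..69: p(0)=1, p(1)=1, p(2)=2, p(3)=3, p(4)=5, p(5)=7, p(6)=11, p(7)=15, p(8)=22, p(9)=30, p(10)=42, p(11)=56, p(12)=77, p(13)=101, p(14)=135, p(15)=176, p(16)=231, p(17)=297, p(18)=385, p(19)=490, p(20)=627, p(21)=792, p(22)=1002, p(23)=1255, p(24)=1575, p(25)=1958, p(26)=2436, p(27)=3010, p(28)=3718, p(29)=4565, p(30)=5604, p(31)=6842, p(32)=8349, p(33)=10143, p(34)=12310, p(35)=14883, p(36)=17977, p(37)=21637, p(38)=26015, p(39)=31185, p(40)=37338, p(41)=44583, p(42)=53174, p(43)=63261, p(44)=75175, p(45)=89134, p(46)=105558, p(47)=124754, p(48)=147273, p(49)=173525, p(50)=204226, p(51)=239943, p(52)=281589, p(53)=329931, p(54)=386155, p(55)=451276, p(56)=526823, p(57)=614154, p(58)=715220, p(59)=831820, p(60)=966467, p(61)=1121505, p(62)=1300156, p(63)=1505499, p(64)=1741630, p(65)=2012558, p(66)=2323520, p(67)=2679689, p(68)=3087735, p(69)=3554345.
Final step: p(70) = p(69) + p(68) - p(65) - p(63) + p(58) + p(55) - p(48) - p(44) + p(35) + p(30) - p(19) - p(13) + p(0)
= 3554345 + 3087735 - 2012558 - 1505499 + 715220 + 451276 - 147273 - 75175 + 14883 + 5604 - 490 - 101 + 1
= 4087968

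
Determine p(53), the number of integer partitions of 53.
329931

p(n) counts ways to write n as a sum of positive integers (order ignored).
Euler's pentagonal recurrence: p(k) = p(k-1) + p(k-2) - p(k-5) - p(k-7) + p(k-12) + p(k-15) - ... (offsets j(3j∓1)/2, signs ++--, p(0)=1, p(<0)=0).
DP table for k = 0..52: p(0)=1, p(1)=1, p(2)=2, p(3)=3, p(4)=5, p(5)=7, p(6)=11, p(7)=15, p(8)=22, p(9)=30, p(10)=42, p(11)=56, p(12)=77, p(13)=101, p(14)=135, p(15)=176, p(16)=231, p(17)=297, p(18)=385, p(19)=490, p(20)=627, p(21)=792, p(22)=1002, p(23)=1255, p(24)=1575, p(25)=1958, p(26)=2436, p(27)=3010, p(28)=3718, p(29)=4565, p(30)=5604, p(31)=6842, p(32)=8349, p(33)=10143, p(34)=12310, p(35)=14883, p(36)=17977, p(37)=21637, p(38)=26015, p(39)=31185, p(40)=37338, p(41)=44583, p(42)=53174, p(43)=63261, p(44)=75175, p(45)=89134, p(46)=105558, p(47)=124754, p(48)=147273, p(49)=173525, p(50)=204226, p(51)=239943, p(52)=281589.
Final step: p(53) = p(52) + p(51) - p(48) - p(46) + p(41) + p(38) - p(31) - p(27) + p(18) + p(13) - p(2)
= 281589 + 239943 - 147273 - 105558 + 44583 + 26015 - 6842 - 3010 + 385 + 101 - 2
= 329931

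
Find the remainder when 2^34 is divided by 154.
16

Repeated squaring. Binary of 34 = 100010.
2^1 ≡ 2 (mod 154); 2^2 ≡ 4 (mod 154); 2^4 ≡ 16 (mod 154); 2^8 ≡ 102 (mod 154); 2^16 ≡ 86 (mod 154); 2^32 ≡ 4 (mod 154)
2^34 = 2^2 × 2^32 ≡ 16 (mod 154)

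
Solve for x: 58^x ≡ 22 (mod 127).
28

Baby-step giant-step with step n = ⌈√127⌉ = 12.
Baby steps 58^j mod 127 (j:value) for j=0..11: 0:1, 1:58, 2:62, 3:40, 4:34, 5:67, 6:76, 7:90, 8:13, 9:119, 10:44, 11:12.
Giant-step multiplier: 58^(-12) ≡ 58^(126-12) = 58^114 ≡ 25 (mod 127).
Giant steps γ_i = 22·25^i mod 127: γ_0=22, γ_1=42, γ_2=34 (in table at j=4).
x = i·n + j = 2·12 + 4 = 28.
Check: 58^28 ≡ 22 (mod 127).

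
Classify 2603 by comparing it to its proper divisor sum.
deficient

Proper divisors of 2603: sum = 1 + 19 + 137 = 157
Since 157 < 2603, 2603 is deficient.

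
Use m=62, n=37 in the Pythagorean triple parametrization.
(2475, 4588, 5213)

Euclid's formula: a = m² - n², b = 2mn, c = m² + n²
m = 62, n = 37
a = 62² - 37² = 3844 - 1369 = 2475
b = 2 × 62 × 37 = 4588
c = 62² + 37² = 3844 + 1369 = 5213
Verification: 2475² + 4588² = 6125625 + 21049744 = 27175369 = 5213² ✓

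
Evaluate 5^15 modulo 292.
249

Repeated squaring. Binary of 15 = 1111.
5^1 ≡ 5 (mod 292); 5^2 ≡ 25 (mod 292); 5^4 ≡ 41 (mod 292); 5^8 ≡ 221 (mod 292)
5^15 = 5^1 × 5^2 × 5^4 × 5^8 ≡ 249 (mod 292)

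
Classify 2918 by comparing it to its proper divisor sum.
deficient

Proper divisors of 2918: sum = 1 + 2 + 1459 = 1462
Since 1462 < 2918, 2918 is deficient.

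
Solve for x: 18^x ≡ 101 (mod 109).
45

Baby-step giant-step with step n = ⌈√109⌉ = 11.
Baby steps 18^j mod 109 (j:value) for j=0..10: 0:1, 1:18, 2:106, 3:55, 4:9, 5:53, 6:82, 7:59, 8:81, 9:41, 10:84.
Giant-step multiplier: 18^(-11) ≡ 18^(108-11) = 18^97 ≡ 70 (mod 109).
Giant steps γ_i = 101·70^i mod 109: γ_0=101, γ_1=94, γ_2=40, γ_3=75, γ_4=18 (in table at j=1).
x = i·n + j = 4·11 + 1 = 45.
Check: 18^45 ≡ 101 (mod 109).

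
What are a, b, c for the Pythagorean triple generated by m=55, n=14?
(2829, 1540, 3221)

Euclid's formula: a = m² - n², b = 2mn, c = m² + n²
m = 55, n = 14
a = 55² - 14² = 3025 - 196 = 2829
b = 2 × 55 × 14 = 1540
c = 55² + 14² = 3025 + 196 = 3221
Verification: 2829² + 1540² = 8003241 + 2371600 = 10374841 = 3221² ✓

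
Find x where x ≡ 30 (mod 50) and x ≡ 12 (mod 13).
480

Using Chinese Remainder Theorem:
M = 50 × 13 = 650
M1 = 13, M2 = 50
y1 = 13^(-1) mod 50 = 27
y2 = 50^(-1) mod 13 = 6
x = (30×13×27 + 12×50×6) mod 650 = 480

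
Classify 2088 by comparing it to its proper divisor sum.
abundant

Proper divisors of 2088: sum = 1 + 2 + 3 + 4 + 6 + 8 + 9 + 12 + ... + 348 + 522 + 696 + 1044 (23 divisors) = 3762
Since 3762 > 2088, 2088 is abundant.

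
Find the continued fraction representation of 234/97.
[2; 2, 2, 2, 1, 5]

Euclidean algorithm steps:
234 = 2 × 97 + 40
97 = 2 × 40 + 17
40 = 2 × 17 + 6
17 = 2 × 6 + 5
6 = 1 × 5 + 1
5 = 5 × 1 + 0
Continued fraction: [2; 2, 2, 2, 1, 5]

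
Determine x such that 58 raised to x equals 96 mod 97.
48

Baby-step giant-step with step n = ⌈√97⌉ = 10.
Baby steps 58^j mod 97 (j:value) for j=0..9: 0:1, 1:58, 2:66, 3:45, 4:88, 5:60, 6:85, 7:80, 8:81, 9:42.
Giant-step multiplier: 58^(-10) ≡ 58^(96-10) = 58^86 ≡ 53 (mod 97).
Giant steps γ_i = 96·53^i mod 97: γ_0=96, γ_1=44, γ_2=4, γ_3=18, γ_4=81 (in table at j=8).
x = i·n + j = 4·10 + 8 = 48.
Check: 58^48 ≡ 96 (mod 97).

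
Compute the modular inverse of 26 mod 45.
26

gcd(26, 45) = 1, so the inverse exists.
Extended Euclidean algorithm on (45, 26):
45 = 1 × 26 + 19  ⟹  19 = (1)·45 + (-1)·26
26 = 1 × 19 + 7  ⟹  7 = (-1)·45 + (2)·26
19 = 2 × 7 + 5  ⟹  5 = (3)·45 + (-5)·26
7 = 1 × 5 + 2  ⟹  2 = (-4)·45 + (7)·26
5 = 2 × 2 + 1  ⟹  1 = (11)·45 + (-19)·26
So (-19)·26 ≡ 1 (mod 45), i.e. 26^(-1) ≡ -19 ≡ 26 (mod 45).
Check: 26 × 26 = 676 ≡ 1 (mod 45)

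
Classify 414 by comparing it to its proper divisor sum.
abundant

Proper divisors of 414: sum = 1 + 2 + 3 + 6 + 9 + 18 + 23 + 46 + 69 + 138 + 207 = 522
Since 522 > 414, 414 is abundant.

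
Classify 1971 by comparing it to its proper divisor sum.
deficient

Proper divisors of 1971: sum = 1 + 3 + 9 + 27 + 73 + 219 + 657 = 989
Since 989 < 1971, 1971 is deficient.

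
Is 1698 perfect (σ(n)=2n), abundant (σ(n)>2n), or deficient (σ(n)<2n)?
abundant

Proper divisors of 1698: sum = 1 + 2 + 3 + 6 + 283 + 566 + 849 = 1710
Since 1710 > 1698, 1698 is abundant.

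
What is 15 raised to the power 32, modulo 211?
14

Repeated squaring. Binary of 32 = 100000.
15^1 ≡ 15 (mod 211); 15^2 ≡ 14 (mod 211); 15^4 ≡ 196 (mod 211); 15^8 ≡ 14 (mod 211); 15^16 ≡ 196 (mod 211); 15^32 ≡ 14 (mod 211)
15^32 = 15^32 ≡ 14 (mod 211)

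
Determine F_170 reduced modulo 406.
349

Matrix identity: Q^n = [[F_(n+1), F_n], [F_n, F_(n-1)]] with Q = [[1,1],[1,0]].
n = 170 = 10101010₂. Square-and-multiply, entries mod 406:
Q^1 = [[1,1],[1,0]]
Q^2 = (Q^1)² = [[2,1],[1,1]]
Q^5 = (Q^2)²·Q = [[8,5],[5,3]]
Q^10 = (Q^5)² = [[89,55],[55,34]]
Q^21 = (Q^10)²·Q = [[253,390],[390,269]]
Q^42 = (Q^21)² = [[117,174],[174,349]]
Q^85 = (Q^42)²·Q = [[1,117],[117,290]]
Q^170 = (Q^85)² = [[292,349],[349,349]]
F_170 mod 406 = Q^170[0][1] = 349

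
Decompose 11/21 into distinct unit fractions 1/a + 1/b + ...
1/2 + 1/42

Greedy algorithm:
11/21: ceiling(21/11) = 2, use 1/2
1/42: ceiling(42/1) = 42, use 1/42
Result: 11/21 = 1/2 + 1/42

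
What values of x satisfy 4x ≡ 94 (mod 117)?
x ≡ 82 (mod 117)

gcd(4, 117) = 1, which divides 94, so solutions exist.
Find 4^(-1) mod 117 by the extended Euclidean algorithm:
117 = 29 × 4 + 1  ⟹  1 = (1)·117 + (-29)·4
So (-29)·4 ≡ 1 (mod 117), i.e. 4^(-1) ≡ -29 ≡ 88 (mod 117).
x ≡ 88 × 94 = 8272 ≡ 82 (mod 117).
Check: 4 × 82 = 328 ≡ 94 (mod 117).
Unique solution: x ≡ 82 (mod 117)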